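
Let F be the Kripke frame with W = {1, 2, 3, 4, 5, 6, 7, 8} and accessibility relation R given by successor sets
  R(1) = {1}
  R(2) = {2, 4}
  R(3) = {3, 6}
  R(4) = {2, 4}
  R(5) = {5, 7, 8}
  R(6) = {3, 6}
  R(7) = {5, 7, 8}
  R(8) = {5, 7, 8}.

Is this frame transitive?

Transitive: yes — every two-step R-path is closed by a direct edge.

Yes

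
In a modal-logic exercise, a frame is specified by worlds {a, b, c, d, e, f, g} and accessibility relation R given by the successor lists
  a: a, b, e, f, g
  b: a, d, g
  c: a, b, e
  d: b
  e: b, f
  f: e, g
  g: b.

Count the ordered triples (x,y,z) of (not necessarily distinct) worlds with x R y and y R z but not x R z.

Enumerating: (a,b,d), (b,a,b), (b,a,e), (b,a,f), (b,d,b), (b,g,b), (c,a,f), (c,a,g), (c,b,d), (c,b,g), (c,e,f), (d,b,a), … and 13 more.
Total: 25.

25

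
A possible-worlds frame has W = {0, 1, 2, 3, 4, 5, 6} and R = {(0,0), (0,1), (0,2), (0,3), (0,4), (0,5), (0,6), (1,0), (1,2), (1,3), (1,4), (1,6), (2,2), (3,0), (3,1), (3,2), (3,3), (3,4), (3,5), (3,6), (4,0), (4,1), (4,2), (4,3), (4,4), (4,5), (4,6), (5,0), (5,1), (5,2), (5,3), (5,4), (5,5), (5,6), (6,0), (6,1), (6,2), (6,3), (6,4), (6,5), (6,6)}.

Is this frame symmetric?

No

Symmetric: no — 0 R 2 but not 2 R 0.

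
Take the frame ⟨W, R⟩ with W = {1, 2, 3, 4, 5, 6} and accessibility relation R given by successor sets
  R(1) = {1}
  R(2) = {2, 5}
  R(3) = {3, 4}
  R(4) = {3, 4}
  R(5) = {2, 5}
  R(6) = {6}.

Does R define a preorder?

Yes

Reflexive: yes — every world is R-related to itself.
Transitive: yes — every two-step R-path is closed by a direct edge.
So R is a preorder.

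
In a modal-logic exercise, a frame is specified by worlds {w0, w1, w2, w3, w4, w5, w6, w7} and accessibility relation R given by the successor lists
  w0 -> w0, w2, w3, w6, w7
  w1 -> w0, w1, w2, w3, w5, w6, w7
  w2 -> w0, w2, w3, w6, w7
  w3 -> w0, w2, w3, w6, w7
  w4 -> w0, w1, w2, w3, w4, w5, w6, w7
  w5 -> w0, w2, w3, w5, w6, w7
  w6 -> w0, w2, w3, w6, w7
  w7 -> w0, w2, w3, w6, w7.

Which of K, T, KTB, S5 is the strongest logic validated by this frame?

T

Reflexive (axiom T): yes — every world is R-related to itself.
Symmetric (axiom B): no — w1 R w0 but not w0 R w1.
Euclidean (axiom 5): no — w1 R w0 and w1 R w5, but not w0 R w5.
So F validates K, T; KTB would additionally require R to be symmetric. The strongest is T.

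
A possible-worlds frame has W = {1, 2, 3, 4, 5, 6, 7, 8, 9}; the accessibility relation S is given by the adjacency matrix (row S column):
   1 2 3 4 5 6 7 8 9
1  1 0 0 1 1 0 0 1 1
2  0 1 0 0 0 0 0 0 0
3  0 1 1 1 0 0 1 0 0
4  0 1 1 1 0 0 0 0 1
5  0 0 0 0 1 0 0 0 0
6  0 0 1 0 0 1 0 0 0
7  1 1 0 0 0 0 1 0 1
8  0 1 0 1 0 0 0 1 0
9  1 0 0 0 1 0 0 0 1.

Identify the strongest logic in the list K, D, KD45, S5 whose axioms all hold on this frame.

Serial (axiom D): yes — every world has a successor (e.g. 1 S 1).
Euclidean (axiom 5): no — 1 S 4 and 1 S 5, but not 4 S 5.
Transitive (axiom 4): no — 1 S 4 and 4 S 2, but not 1 S 2.
Reflexive (axiom T): yes — every world is S-related to itself.
So F validates K, D; KD45 would additionally require S to be Euclidean and transitive. The strongest is D.

D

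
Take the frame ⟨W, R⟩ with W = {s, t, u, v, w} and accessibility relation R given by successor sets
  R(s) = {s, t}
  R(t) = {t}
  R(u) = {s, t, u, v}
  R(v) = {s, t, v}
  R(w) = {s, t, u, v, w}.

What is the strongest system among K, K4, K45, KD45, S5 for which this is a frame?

K4

Transitive (axiom 4): yes — every two-step R-path is closed by a direct edge.
Euclidean (axiom 5): no — u R s and u R v, but not s R v.
Serial (axiom D): yes — every world has a successor (e.g. s R s).
Reflexive (axiom T): yes — every world is R-related to itself.
So F validates K, K4; K45 would additionally require R to be Euclidean. The strongest is K4.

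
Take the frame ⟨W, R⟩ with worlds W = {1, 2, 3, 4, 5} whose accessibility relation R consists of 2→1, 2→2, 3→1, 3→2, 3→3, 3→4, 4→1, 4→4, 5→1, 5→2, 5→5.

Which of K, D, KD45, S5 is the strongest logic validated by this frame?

Serial (axiom D): no — 1 has no R-successor.
Euclidean (axiom 5): no — 3 R 1 and 3 R 2, but not 1 R 2.
Transitive (axiom 4): yes — every two-step R-path is closed by a direct edge.
Reflexive (axiom T): no — 1 is not related to itself.
So F validates K; D would additionally require R to be serial. The strongest is K.

K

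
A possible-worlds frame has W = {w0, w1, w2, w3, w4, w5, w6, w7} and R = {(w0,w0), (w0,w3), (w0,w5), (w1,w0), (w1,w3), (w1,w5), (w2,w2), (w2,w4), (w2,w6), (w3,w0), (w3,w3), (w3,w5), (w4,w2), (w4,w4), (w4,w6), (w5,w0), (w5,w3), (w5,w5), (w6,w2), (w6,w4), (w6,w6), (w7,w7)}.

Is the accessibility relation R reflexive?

Reflexive: no — w1 is not related to itself.

No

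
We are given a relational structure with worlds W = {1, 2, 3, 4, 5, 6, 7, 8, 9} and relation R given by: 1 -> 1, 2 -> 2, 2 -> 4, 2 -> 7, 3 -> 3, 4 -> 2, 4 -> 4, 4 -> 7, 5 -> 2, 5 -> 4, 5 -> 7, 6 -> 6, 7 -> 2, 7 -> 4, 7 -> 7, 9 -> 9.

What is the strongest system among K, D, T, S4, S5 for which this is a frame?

Serial (axiom D): no — 8 has no R-successor.
Reflexive (axiom T): no — 5 is not related to itself.
Transitive (axiom 4): yes — every two-step R-path is closed by a direct edge.
Euclidean (axiom 5): yes — any two successors of a common world are R-related.
So F validates K; D would additionally require R to be serial. The strongest is K.

K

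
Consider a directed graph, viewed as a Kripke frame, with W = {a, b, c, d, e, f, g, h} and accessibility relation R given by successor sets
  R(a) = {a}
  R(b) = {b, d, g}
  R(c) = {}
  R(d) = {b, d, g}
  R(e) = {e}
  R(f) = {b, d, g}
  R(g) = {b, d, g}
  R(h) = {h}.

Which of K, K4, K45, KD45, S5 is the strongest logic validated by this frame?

Transitive (axiom 4): yes — every two-step R-path is closed by a direct edge.
Euclidean (axiom 5): yes — any two successors of a common world are R-related.
Serial (axiom D): no — c has no R-successor.
Reflexive (axiom T): no — c is not related to itself.
So F validates K, K4, K45; KD45 would additionally require R to be serial. The strongest is K45.

K45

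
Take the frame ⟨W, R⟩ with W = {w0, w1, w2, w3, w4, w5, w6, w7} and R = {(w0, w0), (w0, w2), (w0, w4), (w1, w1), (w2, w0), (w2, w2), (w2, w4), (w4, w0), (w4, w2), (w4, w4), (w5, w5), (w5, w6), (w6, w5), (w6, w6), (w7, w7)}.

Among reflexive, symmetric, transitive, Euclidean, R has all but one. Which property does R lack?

reflexive

Reflexive: no — w3 is not related to itself.
Symmetric: yes — every pair in R has its reverse in R.
Transitive: yes — every two-step R-path is closed by a direct edge.
Euclidean: yes — any two successors of a common world are R-related.
Only reflexive fails.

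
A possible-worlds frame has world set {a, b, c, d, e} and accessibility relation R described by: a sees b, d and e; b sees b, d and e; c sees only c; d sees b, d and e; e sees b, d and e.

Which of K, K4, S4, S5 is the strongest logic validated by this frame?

Transitive (axiom 4): yes — every two-step R-path is closed by a direct edge.
Reflexive (axiom T): no — a is not related to itself.
Euclidean (axiom 5): yes — any two successors of a common world are R-related.
So F validates K, K4; S4 would additionally require R to be reflexive. The strongest is K4.

K4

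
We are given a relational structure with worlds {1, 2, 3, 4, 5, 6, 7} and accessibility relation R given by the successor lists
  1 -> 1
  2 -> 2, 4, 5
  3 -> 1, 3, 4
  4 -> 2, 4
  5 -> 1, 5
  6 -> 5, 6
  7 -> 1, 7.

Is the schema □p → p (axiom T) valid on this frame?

Yes

By correspondence theory, T is valid on a frame iff R is reflexive.
Reflexive: yes — every world is R-related to itself.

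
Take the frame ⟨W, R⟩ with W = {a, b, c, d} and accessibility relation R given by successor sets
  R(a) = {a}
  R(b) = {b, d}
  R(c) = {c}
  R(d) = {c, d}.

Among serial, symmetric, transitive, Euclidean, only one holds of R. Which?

serial

Serial: yes — every world has a successor (e.g. a R a).
Symmetric: no — b R d but not d R b.
Transitive: no — b R d and d R c, but not b R c.
Euclidean: no — b R d and b R b, but not d R b.
Only serial holds.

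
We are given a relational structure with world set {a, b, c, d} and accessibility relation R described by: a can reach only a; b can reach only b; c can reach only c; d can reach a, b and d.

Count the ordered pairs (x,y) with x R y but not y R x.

Enumerating: (d,a), (d,b).

2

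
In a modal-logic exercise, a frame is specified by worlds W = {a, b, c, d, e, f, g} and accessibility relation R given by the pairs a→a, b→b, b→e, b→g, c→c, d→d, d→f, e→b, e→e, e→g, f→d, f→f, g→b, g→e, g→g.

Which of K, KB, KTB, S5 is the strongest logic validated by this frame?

S5

Symmetric (axiom B): yes — every pair in R has its reverse in R.
Reflexive (axiom T): yes — every world is R-related to itself.
Euclidean (axiom 5): yes — any two successors of a common world are R-related.
So F validates K, KB, KTB, S5. The strongest is S5.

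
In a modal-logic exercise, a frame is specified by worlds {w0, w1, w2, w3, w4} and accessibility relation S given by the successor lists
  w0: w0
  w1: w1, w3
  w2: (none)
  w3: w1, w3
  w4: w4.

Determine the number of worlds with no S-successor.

1

Enumerating: w2.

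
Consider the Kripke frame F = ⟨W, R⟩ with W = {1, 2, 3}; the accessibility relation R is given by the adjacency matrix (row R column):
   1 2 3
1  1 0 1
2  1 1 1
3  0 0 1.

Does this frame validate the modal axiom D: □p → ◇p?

By correspondence theory, D is valid on a frame iff R is serial.
Serial: yes — every world has a successor (e.g. 1 R 1).

Yes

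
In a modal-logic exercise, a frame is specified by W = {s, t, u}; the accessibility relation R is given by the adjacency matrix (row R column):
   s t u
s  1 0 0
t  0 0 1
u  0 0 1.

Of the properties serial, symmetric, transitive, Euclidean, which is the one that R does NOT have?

symmetric

Serial: yes — every world has a successor (e.g. s R s).
Symmetric: no — t R u but not u R t.
Transitive: yes — every two-step R-path is closed by a direct edge.
Euclidean: yes — any two successors of a common world are R-related.
Only symmetric fails.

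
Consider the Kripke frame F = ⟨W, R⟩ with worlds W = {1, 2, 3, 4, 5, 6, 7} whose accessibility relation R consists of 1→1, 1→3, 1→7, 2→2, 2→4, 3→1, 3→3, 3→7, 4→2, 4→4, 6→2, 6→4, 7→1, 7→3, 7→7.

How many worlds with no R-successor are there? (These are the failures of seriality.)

Enumerating: 5.

1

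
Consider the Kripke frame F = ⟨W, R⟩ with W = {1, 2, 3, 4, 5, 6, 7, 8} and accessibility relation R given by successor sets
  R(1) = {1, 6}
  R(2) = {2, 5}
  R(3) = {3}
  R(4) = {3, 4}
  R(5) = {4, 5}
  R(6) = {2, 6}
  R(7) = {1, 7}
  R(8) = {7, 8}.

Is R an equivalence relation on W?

Reflexive: yes — every world is R-related to itself.
Symmetric: no — 1 R 6 but not 6 R 1.
Transitive: no — 1 R 6 and 6 R 2, but not 1 R 2.
So R is not an equivalence relation.

No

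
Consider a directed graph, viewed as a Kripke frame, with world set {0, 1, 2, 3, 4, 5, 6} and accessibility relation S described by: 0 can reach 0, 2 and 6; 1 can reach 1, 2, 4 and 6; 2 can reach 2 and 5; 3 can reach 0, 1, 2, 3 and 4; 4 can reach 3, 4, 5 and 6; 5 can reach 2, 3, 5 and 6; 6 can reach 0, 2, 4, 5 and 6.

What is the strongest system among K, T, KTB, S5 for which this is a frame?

T

Reflexive (axiom T): yes — every world is S-related to itself.
Symmetric (axiom B): no — 0 S 2 but not 2 S 0.
Euclidean (axiom 5): no — 0 S 2 and 0 S 6, but not 2 S 6.
So F validates K, T; KTB would additionally require S to be symmetric. The strongest is T.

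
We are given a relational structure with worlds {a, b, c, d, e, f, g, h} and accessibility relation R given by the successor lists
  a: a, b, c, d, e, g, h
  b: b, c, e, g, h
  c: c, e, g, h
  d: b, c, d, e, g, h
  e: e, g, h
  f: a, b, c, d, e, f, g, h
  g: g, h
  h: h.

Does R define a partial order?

Yes

Reflexive: yes — every world is R-related to itself.
Transitive: yes — every two-step R-path is closed by a direct edge.
Antisymmetric: yes — no distinct pair is related both ways.
So R is a partial order.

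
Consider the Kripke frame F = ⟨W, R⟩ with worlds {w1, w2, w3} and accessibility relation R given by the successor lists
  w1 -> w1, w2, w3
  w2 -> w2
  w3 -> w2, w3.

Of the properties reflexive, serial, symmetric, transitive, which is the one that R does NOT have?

Reflexive: yes — every world is R-related to itself.
Serial: yes — every world has a successor (e.g. w1 R w1).
Symmetric: no — w1 R w2 but not w2 R w1.
Transitive: yes — every two-step R-path is closed by a direct edge.
Only symmetric fails.

symmetric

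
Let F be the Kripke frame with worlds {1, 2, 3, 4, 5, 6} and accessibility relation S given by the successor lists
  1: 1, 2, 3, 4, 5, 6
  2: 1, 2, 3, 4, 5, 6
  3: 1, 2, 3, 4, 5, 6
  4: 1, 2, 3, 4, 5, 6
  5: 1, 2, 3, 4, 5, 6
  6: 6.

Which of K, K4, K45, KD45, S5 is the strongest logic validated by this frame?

K4

Transitive (axiom 4): yes — every two-step S-path is closed by a direct edge.
Euclidean (axiom 5): no — 1 S 6 and 1 S 2, but not 6 S 2.
Serial (axiom D): yes — every world has a successor (e.g. 1 S 1).
Reflexive (axiom T): yes — every world is S-related to itself.
So F validates K, K4; K45 would additionally require S to be Euclidean. The strongest is K4.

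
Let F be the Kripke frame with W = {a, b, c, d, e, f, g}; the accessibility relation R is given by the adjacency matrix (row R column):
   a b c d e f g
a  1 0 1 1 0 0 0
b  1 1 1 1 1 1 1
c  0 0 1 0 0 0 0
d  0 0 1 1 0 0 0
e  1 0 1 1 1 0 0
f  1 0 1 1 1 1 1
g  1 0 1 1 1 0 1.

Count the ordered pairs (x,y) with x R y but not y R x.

21

Enumerating: (a,c), (a,d), (b,a), (b,c), (b,d), (b,e), (b,f), (b,g), (d,c), (e,a), (e,c), (e,d), … and 9 more.
Total: 21.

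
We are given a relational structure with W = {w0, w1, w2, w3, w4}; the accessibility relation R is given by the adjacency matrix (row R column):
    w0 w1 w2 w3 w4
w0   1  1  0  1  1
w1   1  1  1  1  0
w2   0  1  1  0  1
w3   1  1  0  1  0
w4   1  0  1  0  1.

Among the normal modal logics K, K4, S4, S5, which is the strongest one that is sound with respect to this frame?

Transitive (axiom 4): no — w0 R w1 and w1 R w2, but not w0 R w2.
Reflexive (axiom T): yes — every world is R-related to itself.
Euclidean (axiom 5): no — w0 R w1 and w0 R w4, but not w1 R w4.
So F validates K; K4 would additionally require R to be transitive. The strongest is K.

K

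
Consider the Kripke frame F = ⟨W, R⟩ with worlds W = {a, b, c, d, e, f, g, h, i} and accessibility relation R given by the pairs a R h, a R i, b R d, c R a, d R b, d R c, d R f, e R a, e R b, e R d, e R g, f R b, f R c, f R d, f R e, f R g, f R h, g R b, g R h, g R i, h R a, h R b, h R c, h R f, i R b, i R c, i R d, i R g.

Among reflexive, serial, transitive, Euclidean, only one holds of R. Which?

Reflexive: no — a is not related to itself.
Serial: yes — every world has a successor (e.g. a R h).
Transitive: no — a R h and h R b, but not a R b.
Euclidean: no — a R h and a R i, but not h R i.
Only serial holds.

serial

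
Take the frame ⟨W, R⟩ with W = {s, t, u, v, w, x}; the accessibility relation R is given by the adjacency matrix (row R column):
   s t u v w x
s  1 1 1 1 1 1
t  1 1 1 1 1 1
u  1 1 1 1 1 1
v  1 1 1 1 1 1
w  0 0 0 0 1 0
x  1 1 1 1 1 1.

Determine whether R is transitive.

Yes

Transitive: yes — every two-step R-path is closed by a direct edge.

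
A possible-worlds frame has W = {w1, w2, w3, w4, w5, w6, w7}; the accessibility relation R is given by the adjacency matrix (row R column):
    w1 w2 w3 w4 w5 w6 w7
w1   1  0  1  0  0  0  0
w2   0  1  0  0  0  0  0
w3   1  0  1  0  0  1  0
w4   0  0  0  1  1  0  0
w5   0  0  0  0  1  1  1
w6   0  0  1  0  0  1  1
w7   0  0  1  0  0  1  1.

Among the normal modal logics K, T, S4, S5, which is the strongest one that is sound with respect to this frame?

Reflexive (axiom T): yes — every world is R-related to itself.
Transitive (axiom 4): no — w1 R w3 and w3 R w6, but not w1 R w6.
Euclidean (axiom 5): no — w3 R w1 and w3 R w6, but not w1 R w6.
So F validates K, T; S4 would additionally require R to be transitive. The strongest is T.

T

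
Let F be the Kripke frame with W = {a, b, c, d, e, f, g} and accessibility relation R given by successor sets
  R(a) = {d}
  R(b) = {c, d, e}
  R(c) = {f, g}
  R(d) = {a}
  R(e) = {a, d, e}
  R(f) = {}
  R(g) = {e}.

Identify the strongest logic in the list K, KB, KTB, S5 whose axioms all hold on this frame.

K

Symmetric (axiom B): no — b R c but not c R b.
Reflexive (axiom T): no — a is not related to itself.
Euclidean (axiom 5): no — b R c and b R d, but not c R d.
So F validates K; KB would additionally require R to be symmetric. The strongest is K.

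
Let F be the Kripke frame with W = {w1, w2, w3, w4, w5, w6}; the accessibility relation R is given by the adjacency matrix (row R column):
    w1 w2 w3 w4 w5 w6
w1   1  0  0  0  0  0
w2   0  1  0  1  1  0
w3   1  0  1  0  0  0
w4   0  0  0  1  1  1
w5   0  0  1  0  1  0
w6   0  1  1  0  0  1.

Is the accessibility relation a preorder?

Reflexive: yes — every world is R-related to itself.
Transitive: no — w2 R w4 and w4 R w6, but not w2 R w6.
So R is not a preorder.

No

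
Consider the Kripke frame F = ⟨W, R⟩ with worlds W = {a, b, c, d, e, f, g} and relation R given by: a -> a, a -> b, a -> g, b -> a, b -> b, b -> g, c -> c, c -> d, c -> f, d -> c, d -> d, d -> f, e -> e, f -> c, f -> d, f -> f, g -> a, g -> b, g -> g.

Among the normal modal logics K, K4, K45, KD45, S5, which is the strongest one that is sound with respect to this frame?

S5

Transitive (axiom 4): yes — every two-step R-path is closed by a direct edge.
Euclidean (axiom 5): yes — any two successors of a common world are R-related.
Serial (axiom D): yes — every world has a successor (e.g. a R a).
Reflexive (axiom T): yes — every world is R-related to itself.
So F validates K, K4, K45, KD45, S5. The strongest is S5.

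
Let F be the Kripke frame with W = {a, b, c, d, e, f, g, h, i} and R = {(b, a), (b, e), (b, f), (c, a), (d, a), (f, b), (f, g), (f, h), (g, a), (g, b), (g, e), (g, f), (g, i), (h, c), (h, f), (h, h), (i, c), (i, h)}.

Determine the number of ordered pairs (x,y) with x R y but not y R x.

Enumerating: (b,a), (b,e), (c,a), (d,a), (g,a), (g,b), (g,e), (g,i), (h,c), (i,c), (i,h).

11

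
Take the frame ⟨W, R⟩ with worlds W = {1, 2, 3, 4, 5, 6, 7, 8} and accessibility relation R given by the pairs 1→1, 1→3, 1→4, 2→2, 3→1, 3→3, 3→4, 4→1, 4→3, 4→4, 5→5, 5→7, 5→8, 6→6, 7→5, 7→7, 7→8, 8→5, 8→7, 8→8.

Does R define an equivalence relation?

Reflexive: yes — every world is R-related to itself.
Symmetric: yes — every pair in R has its reverse in R.
Transitive: yes — every two-step R-path is closed by a direct edge.
So R is an equivalence relation.

Yes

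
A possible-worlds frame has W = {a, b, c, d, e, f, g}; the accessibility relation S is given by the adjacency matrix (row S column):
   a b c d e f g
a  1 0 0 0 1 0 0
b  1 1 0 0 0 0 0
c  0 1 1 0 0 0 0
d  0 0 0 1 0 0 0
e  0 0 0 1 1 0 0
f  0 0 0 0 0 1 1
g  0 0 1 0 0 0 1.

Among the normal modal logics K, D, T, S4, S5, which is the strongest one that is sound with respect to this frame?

T

Serial (axiom D): yes — every world has a successor (e.g. a S a).
Reflexive (axiom T): yes — every world is S-related to itself.
Transitive (axiom 4): no — a S e and e S d, but not a S d.
Euclidean (axiom 5): no — a S e and a S a, but not e S a.
So F validates K, D, T; S4 would additionally require S to be transitive. The strongest is T.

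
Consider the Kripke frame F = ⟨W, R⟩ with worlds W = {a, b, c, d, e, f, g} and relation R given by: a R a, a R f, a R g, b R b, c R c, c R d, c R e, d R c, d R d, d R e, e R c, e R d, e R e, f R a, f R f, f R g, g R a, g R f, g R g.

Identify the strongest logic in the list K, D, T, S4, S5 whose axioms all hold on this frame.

S5

Serial (axiom D): yes — every world has a successor (e.g. a R a).
Reflexive (axiom T): yes — every world is R-related to itself.
Transitive (axiom 4): yes — every two-step R-path is closed by a direct edge.
Euclidean (axiom 5): yes — any two successors of a common world are R-related.
So F validates K, D, T, S4, S5. The strongest is S5.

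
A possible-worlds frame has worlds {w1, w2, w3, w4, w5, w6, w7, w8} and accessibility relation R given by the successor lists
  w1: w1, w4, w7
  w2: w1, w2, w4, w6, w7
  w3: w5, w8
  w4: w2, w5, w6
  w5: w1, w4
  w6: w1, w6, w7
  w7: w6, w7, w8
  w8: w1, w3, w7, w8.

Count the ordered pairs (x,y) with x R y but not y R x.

10

Enumerating: (w1,w4), (w1,w7), (w2,w1), (w2,w6), (w2,w7), (w3,w5), (w4,w6), (w5,w1), (w6,w1), (w8,w1).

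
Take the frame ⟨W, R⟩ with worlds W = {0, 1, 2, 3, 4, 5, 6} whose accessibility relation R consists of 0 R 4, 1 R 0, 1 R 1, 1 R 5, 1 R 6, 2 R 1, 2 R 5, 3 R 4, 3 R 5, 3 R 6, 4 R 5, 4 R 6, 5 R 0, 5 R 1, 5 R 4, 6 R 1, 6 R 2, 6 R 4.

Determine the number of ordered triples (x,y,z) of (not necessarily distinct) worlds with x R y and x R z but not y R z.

Enumerating: (0,4,4), (1,0,0), (1,0,1), (1,0,5), (1,0,6), (1,5,5), (1,5,6), (1,6,0), (1,6,5), (1,6,6), (2,5,5), (3,4,4), … and 21 more.
Total: 33.

33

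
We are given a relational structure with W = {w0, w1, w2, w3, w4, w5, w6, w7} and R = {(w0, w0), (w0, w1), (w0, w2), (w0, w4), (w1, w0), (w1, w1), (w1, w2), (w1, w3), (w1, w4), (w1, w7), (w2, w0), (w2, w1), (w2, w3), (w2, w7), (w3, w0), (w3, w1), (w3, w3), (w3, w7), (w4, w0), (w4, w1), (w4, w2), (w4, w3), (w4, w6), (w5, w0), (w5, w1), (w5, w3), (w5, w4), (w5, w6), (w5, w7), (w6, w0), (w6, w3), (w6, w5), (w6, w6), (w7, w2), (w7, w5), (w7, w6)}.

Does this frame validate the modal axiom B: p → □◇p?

No

The schema B characterises exactly the symmetric frames.
Symmetric: no — w1 R w7 but not w7 R w1.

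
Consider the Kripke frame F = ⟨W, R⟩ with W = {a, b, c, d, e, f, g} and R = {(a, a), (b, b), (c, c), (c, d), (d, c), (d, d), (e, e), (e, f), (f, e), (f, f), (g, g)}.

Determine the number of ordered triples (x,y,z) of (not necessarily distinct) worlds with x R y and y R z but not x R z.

R is transitive; there are no such tuples.

0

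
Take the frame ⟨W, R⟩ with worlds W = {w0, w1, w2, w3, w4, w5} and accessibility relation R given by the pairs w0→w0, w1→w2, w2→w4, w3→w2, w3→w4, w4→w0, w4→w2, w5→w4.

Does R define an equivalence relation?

Reflexive: no — w1 is not related to itself.
Symmetric: no — w1 R w2 but not w2 R w1.
Transitive: no — w1 R w2 and w2 R w4, but not w1 R w4.
So R is not an equivalence relation.

No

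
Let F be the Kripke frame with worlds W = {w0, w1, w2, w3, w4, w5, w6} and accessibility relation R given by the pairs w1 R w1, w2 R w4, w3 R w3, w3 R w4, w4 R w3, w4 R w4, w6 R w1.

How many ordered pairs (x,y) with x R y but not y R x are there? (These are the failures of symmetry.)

Enumerating: (w2,w4), (w6,w1).

2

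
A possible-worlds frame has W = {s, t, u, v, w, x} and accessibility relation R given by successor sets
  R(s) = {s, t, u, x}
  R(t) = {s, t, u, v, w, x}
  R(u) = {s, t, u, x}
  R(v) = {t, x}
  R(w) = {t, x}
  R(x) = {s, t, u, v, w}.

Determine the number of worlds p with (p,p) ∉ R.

Enumerating: v, w, x.

3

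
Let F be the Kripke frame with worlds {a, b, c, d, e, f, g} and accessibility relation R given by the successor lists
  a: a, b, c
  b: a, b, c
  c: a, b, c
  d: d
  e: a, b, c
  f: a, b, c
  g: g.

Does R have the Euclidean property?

Euclidean: yes — any two successors of a common world are R-related.

Yes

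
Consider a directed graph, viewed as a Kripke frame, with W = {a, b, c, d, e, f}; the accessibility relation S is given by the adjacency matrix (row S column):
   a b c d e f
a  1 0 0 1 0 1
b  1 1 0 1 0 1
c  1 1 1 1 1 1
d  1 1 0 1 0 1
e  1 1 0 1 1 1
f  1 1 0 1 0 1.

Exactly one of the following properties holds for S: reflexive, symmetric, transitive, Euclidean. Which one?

reflexive

Reflexive: yes — every world is S-related to itself.
Symmetric: no — b S a but not a S b.
Transitive: no — a S d and d S b, but not a S b.
Euclidean: no — c S a and c S b, but not a S b.
Only reflexive holds.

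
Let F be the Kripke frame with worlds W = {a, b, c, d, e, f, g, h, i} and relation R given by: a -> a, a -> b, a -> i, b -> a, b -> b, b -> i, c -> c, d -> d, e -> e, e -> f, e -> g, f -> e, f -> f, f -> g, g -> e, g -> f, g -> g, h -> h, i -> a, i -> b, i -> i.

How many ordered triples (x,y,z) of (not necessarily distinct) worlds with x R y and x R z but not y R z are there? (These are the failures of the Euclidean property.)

R is Euclidean; there are no such tuples.

0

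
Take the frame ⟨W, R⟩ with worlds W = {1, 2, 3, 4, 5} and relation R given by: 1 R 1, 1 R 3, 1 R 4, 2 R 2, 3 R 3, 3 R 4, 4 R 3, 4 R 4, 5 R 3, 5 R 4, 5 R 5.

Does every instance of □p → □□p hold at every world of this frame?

By correspondence theory, 4 is valid on a frame iff R is transitive.
Transitive: yes — every two-step R-path is closed by a direct edge.

Yes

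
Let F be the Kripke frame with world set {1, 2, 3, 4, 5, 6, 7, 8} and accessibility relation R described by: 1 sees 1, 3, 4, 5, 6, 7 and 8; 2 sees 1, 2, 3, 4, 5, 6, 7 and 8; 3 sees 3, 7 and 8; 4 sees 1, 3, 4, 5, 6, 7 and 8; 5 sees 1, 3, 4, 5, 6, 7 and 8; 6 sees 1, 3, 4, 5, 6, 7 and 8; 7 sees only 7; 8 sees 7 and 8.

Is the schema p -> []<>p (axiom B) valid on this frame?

No

By correspondence theory, B is valid on a frame iff R is symmetric.
Symmetric: no — 1 R 3 but not 3 R 1.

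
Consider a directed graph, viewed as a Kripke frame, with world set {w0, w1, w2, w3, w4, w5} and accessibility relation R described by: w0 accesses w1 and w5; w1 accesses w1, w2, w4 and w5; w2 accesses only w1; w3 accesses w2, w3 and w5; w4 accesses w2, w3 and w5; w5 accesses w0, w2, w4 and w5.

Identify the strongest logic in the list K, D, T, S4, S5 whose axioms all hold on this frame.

D

Serial (axiom D): yes — every world has a successor (e.g. w0 R w1).
Reflexive (axiom T): no — w0 is not related to itself.
Transitive (axiom 4): no — w0 R w1 and w1 R w2, but not w0 R w2.
Euclidean (axiom 5): no — w0 R w5 and w0 R w1, but not w5 R w1.
So F validates K, D; T would additionally require R to be reflexive. The strongest is D.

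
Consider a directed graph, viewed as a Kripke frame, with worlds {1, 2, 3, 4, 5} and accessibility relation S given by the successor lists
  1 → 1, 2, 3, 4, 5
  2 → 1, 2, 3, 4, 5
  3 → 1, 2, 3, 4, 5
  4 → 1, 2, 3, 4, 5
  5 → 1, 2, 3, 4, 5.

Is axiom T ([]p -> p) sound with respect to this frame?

Yes

Axiom T corresponds to the accessibility relation being reflexive.
Reflexive: yes — every world is S-related to itself.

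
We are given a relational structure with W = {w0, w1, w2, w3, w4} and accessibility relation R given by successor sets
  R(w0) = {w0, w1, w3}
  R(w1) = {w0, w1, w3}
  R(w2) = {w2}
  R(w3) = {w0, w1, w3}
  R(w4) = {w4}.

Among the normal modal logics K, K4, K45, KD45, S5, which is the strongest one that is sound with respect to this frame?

S5

Transitive (axiom 4): yes — every two-step R-path is closed by a direct edge.
Euclidean (axiom 5): yes — any two successors of a common world are R-related.
Serial (axiom D): yes — every world has a successor (e.g. w0 R w0).
Reflexive (axiom T): yes — every world is R-related to itself.
So F validates K, K4, K45, KD45, S5. The strongest is S5.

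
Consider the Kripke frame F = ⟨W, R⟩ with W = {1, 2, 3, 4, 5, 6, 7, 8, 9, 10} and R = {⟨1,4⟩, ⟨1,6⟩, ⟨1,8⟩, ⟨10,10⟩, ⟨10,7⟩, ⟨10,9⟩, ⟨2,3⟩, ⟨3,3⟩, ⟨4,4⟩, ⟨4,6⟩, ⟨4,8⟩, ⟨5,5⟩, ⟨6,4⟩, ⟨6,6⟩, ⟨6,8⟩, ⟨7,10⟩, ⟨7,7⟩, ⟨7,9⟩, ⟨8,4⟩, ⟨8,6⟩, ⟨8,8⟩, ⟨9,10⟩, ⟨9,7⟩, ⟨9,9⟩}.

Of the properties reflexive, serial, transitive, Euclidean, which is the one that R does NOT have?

Reflexive: no — 1 is not related to itself.
Serial: yes — every world has a successor (e.g. 1 R 4).
Transitive: yes — every two-step R-path is closed by a direct edge.
Euclidean: yes — any two successors of a common world are R-related.
Only reflexive fails.

reflexive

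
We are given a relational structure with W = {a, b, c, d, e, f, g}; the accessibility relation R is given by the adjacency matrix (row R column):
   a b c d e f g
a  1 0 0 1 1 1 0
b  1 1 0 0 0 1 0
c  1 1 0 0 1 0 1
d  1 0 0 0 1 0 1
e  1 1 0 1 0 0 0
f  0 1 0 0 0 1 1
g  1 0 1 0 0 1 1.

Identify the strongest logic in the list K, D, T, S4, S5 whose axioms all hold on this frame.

Serial (axiom D): yes — every world has a successor (e.g. a R a).
Reflexive (axiom T): no — c is not related to itself.
Transitive (axiom 4): no — a R d and d R g, but not a R g.
Euclidean (axiom 5): no — a R d and a R f, but not d R f.
So F validates K, D; T would additionally require R to be reflexive. The strongest is D.

D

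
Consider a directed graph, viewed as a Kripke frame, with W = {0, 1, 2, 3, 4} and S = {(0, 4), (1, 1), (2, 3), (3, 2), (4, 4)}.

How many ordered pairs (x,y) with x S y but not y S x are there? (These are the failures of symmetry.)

Enumerating: (0,4).

1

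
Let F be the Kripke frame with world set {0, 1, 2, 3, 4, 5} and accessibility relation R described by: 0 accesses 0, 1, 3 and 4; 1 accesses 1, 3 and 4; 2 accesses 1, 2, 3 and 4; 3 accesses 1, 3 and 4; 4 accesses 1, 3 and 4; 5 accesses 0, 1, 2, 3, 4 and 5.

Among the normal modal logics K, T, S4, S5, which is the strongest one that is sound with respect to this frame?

S4

Reflexive (axiom T): yes — every world is R-related to itself.
Transitive (axiom 4): yes — every two-step R-path is closed by a direct edge.
Euclidean (axiom 5): no — 5 R 0 and 5 R 2, but not 0 R 2.
So F validates K, T, S4; S5 would additionally require R to be Euclidean. The strongest is S4.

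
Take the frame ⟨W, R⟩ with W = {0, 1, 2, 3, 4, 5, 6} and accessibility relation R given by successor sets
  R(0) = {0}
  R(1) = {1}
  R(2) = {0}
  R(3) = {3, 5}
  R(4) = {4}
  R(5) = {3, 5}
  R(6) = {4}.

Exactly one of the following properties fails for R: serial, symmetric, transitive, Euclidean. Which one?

symmetric

Serial: yes — every world has a successor (e.g. 0 R 0).
Symmetric: no — 2 R 0 but not 0 R 2.
Transitive: yes — every two-step R-path is closed by a direct edge.
Euclidean: yes — any two successors of a common world are R-related.
Only symmetric fails.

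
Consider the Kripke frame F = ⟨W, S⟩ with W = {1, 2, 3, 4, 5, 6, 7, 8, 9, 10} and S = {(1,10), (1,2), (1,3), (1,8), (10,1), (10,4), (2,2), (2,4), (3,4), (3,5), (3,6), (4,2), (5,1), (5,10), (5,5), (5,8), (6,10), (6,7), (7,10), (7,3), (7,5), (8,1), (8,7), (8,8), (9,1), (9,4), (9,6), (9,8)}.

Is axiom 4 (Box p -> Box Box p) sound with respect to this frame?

Axiom 4 corresponds to the accessibility relation being transitive.
Transitive: no — 1 S 10 and 10 S 4, but not 1 S 4.

No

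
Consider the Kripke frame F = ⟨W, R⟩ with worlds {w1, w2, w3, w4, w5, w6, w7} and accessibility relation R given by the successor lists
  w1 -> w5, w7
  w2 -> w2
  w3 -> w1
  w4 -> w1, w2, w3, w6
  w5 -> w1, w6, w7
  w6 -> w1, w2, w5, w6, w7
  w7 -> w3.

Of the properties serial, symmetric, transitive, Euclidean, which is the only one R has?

serial

Serial: yes — every world has a successor (e.g. w1 R w5).
Symmetric: no — w1 R w7 but not w7 R w1.
Transitive: no — w1 R w5 and w5 R w6, but not w1 R w6.
Euclidean: no — w1 R w7 and w1 R w5, but not w7 R w5.
Only serial holds.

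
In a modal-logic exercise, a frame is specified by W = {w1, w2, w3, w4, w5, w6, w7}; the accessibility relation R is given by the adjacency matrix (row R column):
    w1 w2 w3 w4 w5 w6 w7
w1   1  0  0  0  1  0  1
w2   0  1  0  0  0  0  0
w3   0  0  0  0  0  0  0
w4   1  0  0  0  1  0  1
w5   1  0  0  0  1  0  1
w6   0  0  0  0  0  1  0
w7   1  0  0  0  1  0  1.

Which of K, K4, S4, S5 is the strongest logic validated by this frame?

K4

Transitive (axiom 4): yes — every two-step R-path is closed by a direct edge.
Reflexive (axiom T): no — w3 is not related to itself.
Euclidean (axiom 5): yes — any two successors of a common world are R-related.
So F validates K, K4; S4 would additionally require R to be reflexive. The strongest is K4.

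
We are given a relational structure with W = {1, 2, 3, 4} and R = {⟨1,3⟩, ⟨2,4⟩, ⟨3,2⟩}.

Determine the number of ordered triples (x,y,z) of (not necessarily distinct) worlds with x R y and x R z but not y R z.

3

Enumerating: (1,3,3), (2,4,4), (3,2,2).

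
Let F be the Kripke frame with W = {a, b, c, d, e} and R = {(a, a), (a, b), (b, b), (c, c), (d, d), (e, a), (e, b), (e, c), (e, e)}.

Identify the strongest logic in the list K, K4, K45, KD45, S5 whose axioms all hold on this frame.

Transitive (axiom 4): yes — every two-step R-path is closed by a direct edge.
Euclidean (axiom 5): no — e R a and e R c, but not a R c.
Serial (axiom D): yes — every world has a successor (e.g. a R a).
Reflexive (axiom T): yes — every world is R-related to itself.
So F validates K, K4; K45 would additionally require R to be Euclidean. The strongest is K4.

K4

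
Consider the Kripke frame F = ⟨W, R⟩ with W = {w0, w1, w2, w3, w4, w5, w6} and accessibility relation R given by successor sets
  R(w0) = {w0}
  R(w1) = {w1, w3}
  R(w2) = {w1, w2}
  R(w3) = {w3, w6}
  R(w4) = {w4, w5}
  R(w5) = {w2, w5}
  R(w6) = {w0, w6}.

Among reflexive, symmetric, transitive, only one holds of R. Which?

reflexive

Reflexive: yes — every world is R-related to itself.
Symmetric: no — w1 R w3 but not w3 R w1.
Transitive: no — w1 R w3 and w3 R w6, but not w1 R w6.
Only reflexive holds.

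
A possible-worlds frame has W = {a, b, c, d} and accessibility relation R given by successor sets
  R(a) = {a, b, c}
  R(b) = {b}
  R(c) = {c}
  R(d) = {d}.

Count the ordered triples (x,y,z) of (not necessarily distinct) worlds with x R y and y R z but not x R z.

0

R is transitive; there are no such tuples.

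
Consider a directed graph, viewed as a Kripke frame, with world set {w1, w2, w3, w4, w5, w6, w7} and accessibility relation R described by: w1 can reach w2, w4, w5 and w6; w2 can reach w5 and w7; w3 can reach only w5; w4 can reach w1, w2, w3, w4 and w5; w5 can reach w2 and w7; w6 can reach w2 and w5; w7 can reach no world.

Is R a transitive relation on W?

No

Transitive: no — w1 R w2 and w2 R w7, but not w1 R w7.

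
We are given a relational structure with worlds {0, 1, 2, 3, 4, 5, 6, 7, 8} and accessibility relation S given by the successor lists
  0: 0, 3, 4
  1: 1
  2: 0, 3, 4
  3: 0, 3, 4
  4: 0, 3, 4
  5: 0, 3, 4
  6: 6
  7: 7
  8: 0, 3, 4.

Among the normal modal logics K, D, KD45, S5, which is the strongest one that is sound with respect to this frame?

KD45

Serial (axiom D): yes — every world has a successor (e.g. 0 S 0).
Euclidean (axiom 5): yes — any two successors of a common world are S-related.
Transitive (axiom 4): yes — every two-step S-path is closed by a direct edge.
Reflexive (axiom T): no — 2 is not related to itself.
So F validates K, D, KD45; S5 would additionally require S to be reflexive. The strongest is KD45.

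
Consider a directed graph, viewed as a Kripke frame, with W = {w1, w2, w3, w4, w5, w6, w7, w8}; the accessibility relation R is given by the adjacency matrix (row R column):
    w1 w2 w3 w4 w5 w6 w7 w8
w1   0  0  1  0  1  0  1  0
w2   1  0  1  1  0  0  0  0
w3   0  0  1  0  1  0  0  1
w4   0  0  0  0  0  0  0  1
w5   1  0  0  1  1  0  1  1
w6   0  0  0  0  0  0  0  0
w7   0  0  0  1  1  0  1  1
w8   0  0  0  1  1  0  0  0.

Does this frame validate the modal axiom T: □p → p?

No

By correspondence theory, T is valid on a frame iff R is reflexive.
Reflexive: no — w1 is not related to itself.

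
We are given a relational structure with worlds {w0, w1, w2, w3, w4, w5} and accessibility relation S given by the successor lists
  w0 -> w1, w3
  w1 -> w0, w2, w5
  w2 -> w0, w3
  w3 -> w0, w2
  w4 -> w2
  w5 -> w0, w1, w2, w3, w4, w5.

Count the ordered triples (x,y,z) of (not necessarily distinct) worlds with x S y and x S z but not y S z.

35

Enumerating: (w0,w1,w1), (w0,w1,w3), (w0,w3,w1), (w0,w3,w3), (w1,w0,w0), (w1,w0,w2), (w1,w0,w5), (w1,w2,w2), (w1,w2,w5), (w2,w0,w0), (w2,w3,w3), (w3,w0,w0), … and 23 more.
Total: 35.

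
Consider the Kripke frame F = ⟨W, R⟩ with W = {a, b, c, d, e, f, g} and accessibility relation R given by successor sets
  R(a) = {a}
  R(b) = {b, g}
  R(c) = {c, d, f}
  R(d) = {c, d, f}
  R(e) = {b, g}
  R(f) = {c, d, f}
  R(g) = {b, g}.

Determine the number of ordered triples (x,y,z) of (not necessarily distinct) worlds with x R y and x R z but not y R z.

R is Euclidean; there are no such tuples.

0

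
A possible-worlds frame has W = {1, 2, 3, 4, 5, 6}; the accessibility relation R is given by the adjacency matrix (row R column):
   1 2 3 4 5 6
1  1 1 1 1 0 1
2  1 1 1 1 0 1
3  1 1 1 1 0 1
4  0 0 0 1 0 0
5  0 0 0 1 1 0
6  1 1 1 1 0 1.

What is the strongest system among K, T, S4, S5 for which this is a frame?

Reflexive (axiom T): yes — every world is R-related to itself.
Transitive (axiom 4): yes — every two-step R-path is closed by a direct edge.
Euclidean (axiom 5): no — 1 R 4 and 1 R 2, but not 4 R 2.
So F validates K, T, S4; S5 would additionally require R to be Euclidean. The strongest is S4.

S4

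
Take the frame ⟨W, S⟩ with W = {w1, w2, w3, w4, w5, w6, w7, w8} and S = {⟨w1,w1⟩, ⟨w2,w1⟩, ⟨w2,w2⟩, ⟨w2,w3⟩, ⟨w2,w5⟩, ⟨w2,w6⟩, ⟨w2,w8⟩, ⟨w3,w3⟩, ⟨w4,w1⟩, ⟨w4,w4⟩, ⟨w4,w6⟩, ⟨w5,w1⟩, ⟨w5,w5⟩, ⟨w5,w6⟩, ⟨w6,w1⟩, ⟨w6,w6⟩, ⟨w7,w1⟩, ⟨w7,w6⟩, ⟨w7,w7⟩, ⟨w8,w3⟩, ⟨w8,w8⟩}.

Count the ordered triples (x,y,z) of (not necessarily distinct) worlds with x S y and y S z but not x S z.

0

S is transitive; there are no such tuples.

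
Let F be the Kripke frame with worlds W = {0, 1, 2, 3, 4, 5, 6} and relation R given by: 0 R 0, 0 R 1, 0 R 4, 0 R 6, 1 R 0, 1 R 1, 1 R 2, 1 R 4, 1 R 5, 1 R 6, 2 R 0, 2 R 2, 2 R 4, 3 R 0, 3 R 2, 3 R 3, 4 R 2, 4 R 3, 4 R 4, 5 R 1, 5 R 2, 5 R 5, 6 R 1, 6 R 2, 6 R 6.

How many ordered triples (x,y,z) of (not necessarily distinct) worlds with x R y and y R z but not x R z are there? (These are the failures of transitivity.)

Enumerating: (0,1,2), (0,1,5), (0,4,2), (0,4,3), (0,6,2), (1,4,3), (2,0,1), (2,0,6), (2,4,3), (3,0,1), (3,0,4), (3,0,6), … and 13 more.
Total: 25.

25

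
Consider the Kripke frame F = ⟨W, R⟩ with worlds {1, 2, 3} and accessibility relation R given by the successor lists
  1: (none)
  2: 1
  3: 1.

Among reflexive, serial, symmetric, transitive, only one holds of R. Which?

transitive

Reflexive: no — 1 is not related to itself.
Serial: no — 1 has no R-successor.
Symmetric: no — 2 R 1 but not 1 R 2.
Transitive: yes — every two-step R-path is closed by a direct edge.
Only transitive holds.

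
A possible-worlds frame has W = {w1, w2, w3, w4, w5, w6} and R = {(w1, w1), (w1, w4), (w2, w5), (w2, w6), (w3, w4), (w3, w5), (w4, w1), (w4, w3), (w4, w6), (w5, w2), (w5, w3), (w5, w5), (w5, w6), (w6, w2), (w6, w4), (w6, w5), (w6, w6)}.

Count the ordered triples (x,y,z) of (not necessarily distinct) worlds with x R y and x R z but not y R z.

23

Enumerating: (w1,w4,w4), (w3,w4,w4), (w3,w4,w5), (w3,w5,w4), (w4,w1,w3), (w4,w1,w6), (w4,w3,w1), (w4,w3,w3), (w4,w3,w6), (w4,w6,w1), (w4,w6,w3), (w5,w2,w2), … and 11 more.
Total: 23.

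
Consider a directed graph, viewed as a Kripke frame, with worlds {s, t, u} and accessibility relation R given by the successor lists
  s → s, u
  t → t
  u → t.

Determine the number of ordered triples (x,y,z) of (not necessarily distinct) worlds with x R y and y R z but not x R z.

Enumerating: (s,u,t).

1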